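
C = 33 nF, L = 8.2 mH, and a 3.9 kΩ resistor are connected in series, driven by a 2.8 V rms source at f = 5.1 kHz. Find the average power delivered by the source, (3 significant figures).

ω = 2πf = 32040 rad/s
X_L = ωL = 263 Ω
X_C = 1/(ωC) = 946 Ω
Net reactance X = X_L − X_C = -683 Ω
Z = 3900 − j683 Ω
|Z| = √(3900² + 683²) = 3960 Ω
∠Z = arctan(-683/3900) = -9.93°
I = V/|Z| = 707 μA
P = VI cos φ = 2.8 × 0.000707 × cos(-9.93°) = 1.95 mW

1.95 mW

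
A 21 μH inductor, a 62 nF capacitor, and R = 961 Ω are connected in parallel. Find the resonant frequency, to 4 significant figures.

ω₀ = 1/√(LC) = 1/√(2.1e-05 × 6.2e-08) = 876400 rad/s
f₀ = ω₀/(2π) = 139.5 kHz

139.5 kHz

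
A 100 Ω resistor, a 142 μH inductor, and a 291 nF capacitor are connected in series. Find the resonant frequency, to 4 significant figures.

ω₀ = 1/√(LC) = 1/√(0.000142 × 2.91e-07) = 155600 rad/s
f₀ = ω₀/(2π) = 24.76 kHz

24.76 kHz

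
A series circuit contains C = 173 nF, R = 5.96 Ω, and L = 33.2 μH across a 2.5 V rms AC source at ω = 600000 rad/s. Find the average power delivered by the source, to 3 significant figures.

264 mW

X_L = ωL = 19.9 Ω
X_C = 1/(ωC) = 9.63 Ω
Net reactance X = X_L − X_C = 10.3 Ω
Z = 5.96 + j10.3 Ω
|Z| = √(5.96² + 10.3²) = 11.9 Ω
∠Z = arctan(10.3/5.96) = 59.9°
I = V/|Z| = 210 mA
P = VI cos φ = 2.5 × 0.210 × cos(59.9°) = 264 mW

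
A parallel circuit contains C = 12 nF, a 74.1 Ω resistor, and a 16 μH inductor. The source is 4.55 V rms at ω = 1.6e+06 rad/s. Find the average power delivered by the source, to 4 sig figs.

X_L = ωL = 25.60 Ω
X_C = 1/(ωC) = 52.08 Ω
Parallel: admittances add. Y = 1/R + 1/(jωL) + jωC
Y = (0.01350 − j0.01986) S
|Y| = 0.02401 S → |Z| = 1/|Y| = 41.64 Ω, ∠Z = −∠Y = 55.81°
I = V/|Z| = 109.3 mA
P = VI cos φ = 4.55 × 0.1093 × cos(55.81°) = 279.4 mW

279.4 mW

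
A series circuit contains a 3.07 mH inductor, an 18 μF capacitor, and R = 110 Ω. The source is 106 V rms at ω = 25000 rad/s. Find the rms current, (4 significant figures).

797.8 mA

X_L = ωL = 76.75 Ω
X_C = 1/(ωC) = 2.222 Ω
Net reactance X = X_L − X_C = 74.53 Ω
Z = 110.0 + j74.53 Ω
|Z| = √(110.0² + 74.53²) = 132.9 Ω
I = V/|Z| = 106/132.9 = 797.8 mA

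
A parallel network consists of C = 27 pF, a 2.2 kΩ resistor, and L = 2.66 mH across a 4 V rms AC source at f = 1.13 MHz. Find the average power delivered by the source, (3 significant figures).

7.27 mW

ω = 2πf = 7.1e+06 rad/s
X_L = ωL = 18900 Ω
X_C = 1/(ωC) = 5220 Ω
Parallel: admittances add. Y = 1/R + 1/(jωL) + jωC
Y = (0.000455 + j0.000139) S
|Y| = 0.000475 S → |Z| = 1/|Y| = 2100 Ω, ∠Z = −∠Y = -17.0°
I = V/|Z| = 1.90 mA
P = VI cos φ = 4 × 0.00190 × cos(-17.0°) = 7.27 mW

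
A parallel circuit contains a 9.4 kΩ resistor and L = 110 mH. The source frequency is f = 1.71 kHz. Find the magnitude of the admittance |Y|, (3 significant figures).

853 μS

ω = 2πf = 10740 rad/s
X_L = ωL = 1180 Ω
Parallel: admittances add. Y = 1/R + 1/(jωL)
Y = (0.000106 − j0.000846) S
|Y| = 0.000853 S → |Z| = 1/|Y| = 1170 Ω, ∠Z = −∠Y = 82.8°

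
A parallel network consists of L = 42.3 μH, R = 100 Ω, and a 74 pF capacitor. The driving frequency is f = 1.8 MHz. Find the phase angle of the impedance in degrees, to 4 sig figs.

7.144°

ω = 2πf = 1.131e+07 rad/s
X_L = ωL = 478.4 Ω
X_C = 1/(ωC) = 1195 Ω
Parallel: admittances add. Y = 1/R + 1/(jωL) + jωC
Y = (0.01000 − j0.001253) S
|Y| = 0.01008 S → |Z| = 1/|Y| = 99.22 Ω, ∠Z = −∠Y = 7.144°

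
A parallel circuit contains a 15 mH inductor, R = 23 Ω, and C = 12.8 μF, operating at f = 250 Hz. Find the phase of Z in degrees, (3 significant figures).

27.2°

ω = 2πf = 1571 rad/s
X_L = ωL = 23.6 Ω
X_C = 1/(ωC) = 49.7 Ω
Parallel: admittances add. Y = 1/R + 1/(jωL) + jωC
Y = (0.0435 − j0.0223) S
|Y| = 0.0489 S → |Z| = 1/|Y| = 20.5 Ω, ∠Z = −∠Y = 27.2°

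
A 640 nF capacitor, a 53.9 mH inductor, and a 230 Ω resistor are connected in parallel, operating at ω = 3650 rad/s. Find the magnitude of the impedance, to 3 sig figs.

194 Ω

X_L = ωL = 197 Ω
X_C = 1/(ωC) = 428 Ω
Parallel: admittances add. Y = 1/R + 1/(jωL) + jωC
Y = (0.00435 − j0.00275) S
|Y| = 0.00514 S → |Z| = 1/|Y| = 194 Ω, ∠Z = −∠Y = 32.3°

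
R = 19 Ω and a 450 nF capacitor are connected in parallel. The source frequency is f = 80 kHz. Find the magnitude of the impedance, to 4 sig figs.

ω = 2πf = 502700 rad/s
X_C = 1/(ωC) = 4.421 Ω
Parallel: admittances add. Y = 1/R + jωC
Y = (0.05263 + j0.2262) S
|Y| = 0.2322 S → |Z| = 1/|Y| = 4.306 Ω, ∠Z = −∠Y = -76.90°

4.306 Ω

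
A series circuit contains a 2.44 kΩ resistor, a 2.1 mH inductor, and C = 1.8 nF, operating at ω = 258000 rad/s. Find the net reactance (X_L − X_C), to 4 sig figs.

-1612 Ω

X_L = ωL = 541.8 Ω
X_C = 1/(ωC) = 2153 Ω
X = 541.8 − 2153 = -1612 Ω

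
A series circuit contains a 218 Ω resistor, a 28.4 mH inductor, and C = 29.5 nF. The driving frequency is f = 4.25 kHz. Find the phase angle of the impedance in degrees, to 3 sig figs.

ω = 2πf = 26700 rad/s
X_L = ωL = 758 Ω
X_C = 1/(ωC) = 1270 Ω
Net reactance X = X_L − X_C = -511 Ω
Z = 218 − j511 Ω
|Z| = √(218² + 511²) = 556 Ω
∠Z = arctan(-511/218) = -66.9°

-66.9°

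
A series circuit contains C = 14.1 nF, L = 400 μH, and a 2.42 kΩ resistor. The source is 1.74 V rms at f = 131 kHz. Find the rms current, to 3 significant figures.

ω = 2πf = 823100 rad/s
X_L = ωL = 329 Ω
X_C = 1/(ωC) = 86.2 Ω
Net reactance X = X_L − X_C = 243 Ω
Z = 2420 + j243 Ω
|Z| = √(2420² + 243²) = 2430 Ω
I = V/|Z| = 1.74/2430 = 715 μA

715 μA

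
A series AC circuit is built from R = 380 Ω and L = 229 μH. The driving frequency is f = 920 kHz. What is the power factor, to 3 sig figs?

ω = 2πf = 5.781e+06 rad/s
X_L = ωL = 1320 Ω
Z = 380 + j1320 Ω
|Z| = √(380² + 1320²) = 1380 Ω
∠Z = arctan(1320/380) = 74.0°
cos φ = cos(74.0°) = 0.276

0.276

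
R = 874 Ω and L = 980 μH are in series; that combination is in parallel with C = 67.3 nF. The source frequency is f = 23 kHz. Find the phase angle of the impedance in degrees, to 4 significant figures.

-83.34°

ω = 2πf = 144500 rad/s
X_L = ωL = 141.6 Ω
X_C = 1/(ωC) = 102.8 Ω
Branch 1 (R+jX_L): Z₁ = 874.0 + j141.6 Ω, |Z₁| = 885.4 Ω
Branch 2 (−jX_C): Z₂ = −j102.8 Ω
Parallel: Z = Z₁Z₂/(Z₁+Z₂), |Z| = 104.1 Ω, ∠Z = -83.34°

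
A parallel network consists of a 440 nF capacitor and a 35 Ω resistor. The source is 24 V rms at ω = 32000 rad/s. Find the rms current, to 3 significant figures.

X_C = 1/(ωC) = 71.0 Ω
Parallel: admittances add. Y = 1/R + jωC
Y = (0.0286 + j0.0141) S
|Y| = 0.0319 S → |Z| = 1/|Y| = 31.4 Ω, ∠Z = −∠Y = -26.2°
I = V/|Z| = 24/31.4 = 764 mA

764 mA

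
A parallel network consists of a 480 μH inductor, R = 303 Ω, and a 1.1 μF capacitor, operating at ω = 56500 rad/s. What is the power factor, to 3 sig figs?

0.129

X_L = ωL = 27.1 Ω
X_C = 1/(ωC) = 16.1 Ω
Parallel: admittances add. Y = 1/R + 1/(jωL) + jωC
Y = (0.00330 + j0.0253) S
|Y| = 0.0255 S → |Z| = 1/|Y| = 39.2 Ω, ∠Z = −∠Y = -82.6°
cos φ = cos(-82.6°) = 0.129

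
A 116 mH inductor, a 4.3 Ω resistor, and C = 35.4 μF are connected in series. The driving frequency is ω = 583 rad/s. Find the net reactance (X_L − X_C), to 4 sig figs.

X_L = ωL = 67.63 Ω
X_C = 1/(ωC) = 48.45 Ω
X = 67.63 − 48.45 = 19.17 Ω

19.17 Ω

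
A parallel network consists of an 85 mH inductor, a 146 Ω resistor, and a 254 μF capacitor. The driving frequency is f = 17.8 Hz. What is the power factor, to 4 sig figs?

ω = 2πf = 111.8 rad/s
X_L = ωL = 9.506 Ω
X_C = 1/(ωC) = 35.20 Ω
Parallel: admittances add. Y = 1/R + 1/(jωL) + jωC
Y = (0.006849 − j0.07678) S
|Y| = 0.07709 S → |Z| = 1/|Y| = 12.97 Ω, ∠Z = −∠Y = 84.90°
cos φ = cos(84.90°) = 0.08885

0.08885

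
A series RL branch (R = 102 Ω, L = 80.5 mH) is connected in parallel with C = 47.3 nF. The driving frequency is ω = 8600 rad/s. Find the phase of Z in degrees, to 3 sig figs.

X_L = ωL = 692 Ω
X_C = 1/(ωC) = 2460 Ω
Branch 1 (R+jX_L): Z₁ = 102 + j692 Ω, |Z₁| = 700 Ω
Branch 2 (−jX_C): Z₂ = −j2460 Ω
Parallel: Z = Z₁Z₂/(Z₁+Z₂), |Z| = 972 Ω, ∠Z = 78.3°

78.3°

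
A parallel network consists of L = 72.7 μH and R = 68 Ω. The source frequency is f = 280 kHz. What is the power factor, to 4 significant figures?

ω = 2πf = 1.759e+06 rad/s
X_L = ωL = 127.9 Ω
Parallel: admittances add. Y = 1/R + 1/(jωL)
Y = (0.01471 − j0.007819) S
|Y| = 0.01666 S → |Z| = 1/|Y| = 60.04 Ω, ∠Z = −∠Y = 28.00°
cos φ = cos(28.00°) = 0.8830

0.8830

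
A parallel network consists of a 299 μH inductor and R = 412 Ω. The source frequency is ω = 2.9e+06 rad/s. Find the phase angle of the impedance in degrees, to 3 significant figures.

X_L = ωL = 867 Ω
Parallel: admittances add. Y = 1/R + 1/(jωL)
Y = (0.00243 − j0.00115) S
|Y| = 0.00269 S → |Z| = 1/|Y| = 372 Ω, ∠Z = −∠Y = 25.4°

25.4°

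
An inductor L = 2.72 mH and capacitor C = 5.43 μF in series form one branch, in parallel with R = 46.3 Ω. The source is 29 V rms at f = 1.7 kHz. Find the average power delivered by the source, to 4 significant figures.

18.16 W

ω = 2πf = 10680 rad/s
X_L = ωL = 29.05 Ω
X_C = 1/(ωC) = 17.24 Ω
Branch 1: Z₁ = R = 46.30 Ω
Branch 2 (series LC): Z₂ = j(X_L − X_C) = j11.81 Ω
Parallel: Z = Z₁Z₂/(Z₁+Z₂), |Z| = 11.45 Ω, ∠Z = 75.69°
I = V/|Z| = 2.534 A
P = VI cos φ = 29 × 2.534 × cos(75.69°) = 18.16 W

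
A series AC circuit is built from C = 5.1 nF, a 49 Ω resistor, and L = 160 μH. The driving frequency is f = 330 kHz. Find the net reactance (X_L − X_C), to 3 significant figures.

ω = 2πf = 2.073e+06 rad/s
X_L = ωL = 332 Ω
X_C = 1/(ωC) = 94.6 Ω
X = 332 − 94.6 = 237 Ω

237 Ω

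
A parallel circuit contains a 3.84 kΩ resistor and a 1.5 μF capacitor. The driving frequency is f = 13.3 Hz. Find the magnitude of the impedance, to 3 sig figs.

3460 Ω

ω = 2πf = 83.57 rad/s
X_C = 1/(ωC) = 7980 Ω
Parallel: admittances add. Y = 1/R + jωC
Y = (0.000260 + j0.000125) S
|Y| = 0.000289 S → |Z| = 1/|Y| = 3460 Ω, ∠Z = −∠Y = -25.7°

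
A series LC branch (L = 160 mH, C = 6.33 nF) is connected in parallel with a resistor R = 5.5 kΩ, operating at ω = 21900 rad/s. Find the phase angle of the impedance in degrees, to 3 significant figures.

X_L = ωL = 3500 Ω
X_C = 1/(ωC) = 7210 Ω
Branch 1: Z₁ = R = 5500 Ω
Branch 2 (series LC): Z₂ = j(X_L − X_C) = −j3710 Ω
Parallel: Z = Z₁Z₂/(Z₁+Z₂), |Z| = 3080 Ω, ∠Z = -56.0°

-56.0°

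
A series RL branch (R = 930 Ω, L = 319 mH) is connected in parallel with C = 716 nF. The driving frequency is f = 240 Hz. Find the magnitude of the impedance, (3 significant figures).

941 Ω

ω = 2πf = 1508 rad/s
X_L = ωL = 481 Ω
X_C = 1/(ωC) = 926 Ω
Branch 1 (R+jX_L): Z₁ = 930 + j481 Ω, |Z₁| = 1050 Ω
Branch 2 (−jX_C): Z₂ = −j926 Ω
Parallel: Z = Z₁Z₂/(Z₁+Z₂), |Z| = 941 Ω, ∠Z = -37.1°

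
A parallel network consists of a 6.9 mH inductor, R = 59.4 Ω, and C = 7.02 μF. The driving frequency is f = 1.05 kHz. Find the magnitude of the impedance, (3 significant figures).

ω = 2πf = 6597 rad/s
X_L = ωL = 45.5 Ω
X_C = 1/(ωC) = 21.6 Ω
Parallel: admittances add. Y = 1/R + 1/(jωL) + jωC
Y = (0.0168 + j0.0243) S
|Y| = 0.0296 S → |Z| = 1/|Y| = 33.8 Ω, ∠Z = −∠Y = -55.3°

33.8 Ω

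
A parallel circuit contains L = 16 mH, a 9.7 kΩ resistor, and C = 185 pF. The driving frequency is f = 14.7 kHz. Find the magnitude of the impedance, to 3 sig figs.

1500 Ω

ω = 2πf = 92360 rad/s
X_L = ωL = 1480 Ω
X_C = 1/(ωC) = 58500 Ω
Parallel: admittances add. Y = 1/R + 1/(jωL) + jωC
Y = (0.000103 − j0.000660) S
|Y| = 0.000668 S → |Z| = 1/|Y| = 1500 Ω, ∠Z = −∠Y = 81.1°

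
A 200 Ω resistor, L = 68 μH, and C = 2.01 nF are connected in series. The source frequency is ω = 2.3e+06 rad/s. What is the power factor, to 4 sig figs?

0.9579

X_L = ωL = 156.4 Ω
X_C = 1/(ωC) = 216.3 Ω
Net reactance X = X_L − X_C = -59.91 Ω
Z = 200.0 − j59.91 Ω
|Z| = √(200.0² + 59.91²) = 208.8 Ω
∠Z = arctan(-59.91/200.0) = -16.68°
cos φ = cos(-16.68°) = 0.9579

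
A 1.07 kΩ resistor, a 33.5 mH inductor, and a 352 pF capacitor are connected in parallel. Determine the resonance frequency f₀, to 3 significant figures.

ω₀ = 1/√(LC) = 1/√(0.0335 × 3.52e-10) = 291200 rad/s
f₀ = ω₀/(2π) = 46.3 kHz

46.3 kHz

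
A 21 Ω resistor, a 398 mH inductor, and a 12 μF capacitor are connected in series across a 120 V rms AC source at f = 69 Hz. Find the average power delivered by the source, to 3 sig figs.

365 W

ω = 2πf = 433.5 rad/s
X_L = ωL = 173 Ω
X_C = 1/(ωC) = 192 Ω
Net reactance X = X_L − X_C = -19.7 Ω
Z = 21.0 − j19.7 Ω
|Z| = √(21.0² + 19.7²) = 28.8 Ω
∠Z = arctan(-19.7/21.0) = -43.1°
I = V/|Z| = 4.17 A
P = VI cos φ = 120 × 4.17 × cos(-43.1°) = 365 W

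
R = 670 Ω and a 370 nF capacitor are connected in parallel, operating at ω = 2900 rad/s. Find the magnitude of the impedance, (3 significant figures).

X_C = 1/(ωC) = 932 Ω
Parallel: admittances add. Y = 1/R + jωC
Y = (0.00149 + j0.00107) S
|Y| = 0.00184 S → |Z| = 1/|Y| = 544 Ω, ∠Z = −∠Y = -35.7°

544 Ω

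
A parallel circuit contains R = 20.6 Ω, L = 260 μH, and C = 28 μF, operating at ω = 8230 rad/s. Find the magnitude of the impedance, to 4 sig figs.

4.135 Ω

X_L = ωL = 2.140 Ω
X_C = 1/(ωC) = 4.340 Ω
Parallel: admittances add. Y = 1/R + 1/(jωL) + jωC
Y = (0.04854 − j0.2369) S
|Y| = 0.2418 S → |Z| = 1/|Y| = 4.135 Ω, ∠Z = −∠Y = 78.42°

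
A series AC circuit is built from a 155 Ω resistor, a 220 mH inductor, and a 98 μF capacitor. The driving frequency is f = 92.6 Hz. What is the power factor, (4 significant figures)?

0.8144

ω = 2πf = 581.8 rad/s
X_L = ωL = 128.0 Ω
X_C = 1/(ωC) = 17.54 Ω
Net reactance X = X_L − X_C = 110.5 Ω
Z = 155.0 + j110.5 Ω
|Z| = √(155.0² + 110.5²) = 190.3 Ω
∠Z = arctan(110.5/155.0) = 35.48°
cos φ = cos(35.48°) = 0.8144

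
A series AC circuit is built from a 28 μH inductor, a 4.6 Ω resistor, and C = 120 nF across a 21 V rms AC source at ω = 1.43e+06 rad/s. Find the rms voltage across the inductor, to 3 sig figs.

24.4 V

X_L = ωL = 40.0 Ω
X_C = 1/(ωC) = 5.83 Ω
Net reactance X = X_L − X_C = 34.2 Ω
Z = 4.60 + j34.2 Ω
|Z| = √(4.60² + 34.2²) = 34.5 Ω
I = V/|Z| = 608 mA
V_L = I·|Z_L| = 0.608 × 40.0 = 24.4 V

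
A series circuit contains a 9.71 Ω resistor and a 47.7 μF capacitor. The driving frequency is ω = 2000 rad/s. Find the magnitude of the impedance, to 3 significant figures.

14.3 Ω

X_C = 1/(ωC) = 10.5 Ω
Z = 9.71 − j10.5 Ω
|Z| = √(9.71² + 10.5²) = 14.3 Ω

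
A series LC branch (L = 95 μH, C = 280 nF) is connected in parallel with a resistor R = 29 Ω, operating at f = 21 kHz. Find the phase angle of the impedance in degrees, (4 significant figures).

ω = 2πf = 131900 rad/s
X_L = ωL = 12.53 Ω
X_C = 1/(ωC) = 27.07 Ω
Branch 1: Z₁ = R = 29.00 Ω
Branch 2 (series LC): Z₂ = j(X_L − X_C) = −j14.53 Ω
Parallel: Z = Z₁Z₂/(Z₁+Z₂), |Z| = 12.99 Ω, ∠Z = -63.38°

-63.38°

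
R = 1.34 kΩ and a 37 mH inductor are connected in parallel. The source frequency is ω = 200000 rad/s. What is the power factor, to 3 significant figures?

X_L = ωL = 7400 Ω
Parallel: admittances add. Y = 1/R + 1/(jωL)
Y = (0.000746 − j0.000135) S
|Y| = 0.000758 S → |Z| = 1/|Y| = 1320 Ω, ∠Z = −∠Y = 10.3°
cos φ = cos(10.3°) = 0.984

0.984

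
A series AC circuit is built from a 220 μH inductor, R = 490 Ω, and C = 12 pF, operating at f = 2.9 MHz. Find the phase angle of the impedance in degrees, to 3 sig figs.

-49.1°

ω = 2πf = 1.822e+07 rad/s
X_L = ωL = 4010 Ω
X_C = 1/(ωC) = 4570 Ω
Net reactance X = X_L − X_C = -565 Ω
Z = 490 − j565 Ω
|Z| = √(490² + 565²) = 748 Ω
∠Z = arctan(-565/490) = -49.1°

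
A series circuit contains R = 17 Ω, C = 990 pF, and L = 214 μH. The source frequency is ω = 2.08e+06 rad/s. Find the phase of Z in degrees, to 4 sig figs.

-67.23°

X_L = ωL = 445.1 Ω
X_C = 1/(ωC) = 485.6 Ω
Net reactance X = X_L − X_C = -40.51 Ω
Z = 17.00 − j40.51 Ω
|Z| = √(17.00² + 40.51²) = 43.93 Ω
∠Z = arctan(-40.51/17.00) = -67.23°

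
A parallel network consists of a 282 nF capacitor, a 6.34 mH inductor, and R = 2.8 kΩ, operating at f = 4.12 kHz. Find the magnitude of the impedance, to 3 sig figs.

ω = 2πf = 25890 rad/s
X_L = ωL = 164 Ω
X_C = 1/(ωC) = 137 Ω
Parallel: admittances add. Y = 1/R + 1/(jωL) + jωC
Y = (0.000357 + j0.00121) S
|Y| = 0.00126 S → |Z| = 1/|Y| = 794 Ω, ∠Z = −∠Y = -73.5°

794 Ω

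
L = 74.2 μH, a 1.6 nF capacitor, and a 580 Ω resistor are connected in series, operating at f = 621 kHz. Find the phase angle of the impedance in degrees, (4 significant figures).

12.57°

ω = 2πf = 3.902e+06 rad/s
X_L = ωL = 289.5 Ω
X_C = 1/(ωC) = 160.2 Ω
Net reactance X = X_L − X_C = 129.3 Ω
Z = 580.0 + j129.3 Ω
|Z| = √(580.0² + 129.3²) = 594.2 Ω
∠Z = arctan(129.3/580.0) = 12.57°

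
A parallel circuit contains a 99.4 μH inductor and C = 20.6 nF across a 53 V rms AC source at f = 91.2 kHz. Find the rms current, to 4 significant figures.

304.9 mA

ω = 2πf = 573000 rad/s
X_L = ωL = 56.96 Ω
X_C = 1/(ωC) = 84.71 Ω
Parallel: admittances add. Y = 1/(jωL) + jωC
Y = (0 − j0.005752) S
|Y| = 0.005752 S → |Z| = 1/|Y| = 173.8 Ω, ∠Z = −∠Y = 90.00°
I = V/|Z| = 53/173.8 = 304.9 mA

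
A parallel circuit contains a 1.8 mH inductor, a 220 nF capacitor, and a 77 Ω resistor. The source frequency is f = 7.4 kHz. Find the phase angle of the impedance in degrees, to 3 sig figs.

7.54°

ω = 2πf = 46500 rad/s
X_L = ωL = 83.7 Ω
X_C = 1/(ωC) = 97.8 Ω
Parallel: admittances add. Y = 1/R + 1/(jωL) + jωC
Y = (0.0130 − j0.00172) S
|Y| = 0.0131 S → |Z| = 1/|Y| = 76.3 Ω, ∠Z = −∠Y = 7.54°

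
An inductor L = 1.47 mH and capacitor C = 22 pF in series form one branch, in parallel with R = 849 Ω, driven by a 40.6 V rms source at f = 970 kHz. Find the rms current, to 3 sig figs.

54.9 mA

ω = 2πf = 6.095e+06 rad/s
X_L = ωL = 8960 Ω
X_C = 1/(ωC) = 7460 Ω
Branch 1: Z₁ = R = 849 Ω
Branch 2 (series LC): Z₂ = j(X_L − X_C) = j1500 Ω
Parallel: Z = Z₁Z₂/(Z₁+Z₂), |Z| = 739 Ω, ∠Z = 29.5°
I = V/|Z| = 40.6/739 = 54.9 mA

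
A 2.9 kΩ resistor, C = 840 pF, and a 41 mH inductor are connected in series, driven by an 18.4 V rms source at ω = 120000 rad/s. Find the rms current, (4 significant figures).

X_L = ωL = 4920 Ω
X_C = 1/(ωC) = 9921 Ω
Net reactance X = X_L − X_C = -5001 Ω
Z = 2900 − j5001 Ω
|Z| = √(2900² + 5001²) = 5781 Ω
I = V/|Z| = 18.4/5781 = 3.183 mA

3.183 mA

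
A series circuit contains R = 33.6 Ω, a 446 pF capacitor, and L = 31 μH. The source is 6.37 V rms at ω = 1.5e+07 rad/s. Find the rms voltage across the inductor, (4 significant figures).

9.335 V

X_L = ωL = 465.0 Ω
X_C = 1/(ωC) = 149.5 Ω
Net reactance X = X_L − X_C = 315.5 Ω
Z = 33.60 + j315.5 Ω
|Z| = √(33.60² + 315.5²) = 317.3 Ω
I = V/|Z| = 20.08 mA
V_L = I·|Z_L| = 0.02008 × 465.0 = 9.335 V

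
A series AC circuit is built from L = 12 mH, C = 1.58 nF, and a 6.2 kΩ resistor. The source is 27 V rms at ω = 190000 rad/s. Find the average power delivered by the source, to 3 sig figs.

X_L = ωL = 2280 Ω
X_C = 1/(ωC) = 3330 Ω
Net reactance X = X_L − X_C = -1050 Ω
Z = 6200 − j1050 Ω
|Z| = √(6200² + 1050²) = 6290 Ω
∠Z = arctan(-1050/6200) = -9.62°
I = V/|Z| = 4.29 mA
P = VI cos φ = 27 × 0.00429 × cos(-9.62°) = 114 mW

114 mW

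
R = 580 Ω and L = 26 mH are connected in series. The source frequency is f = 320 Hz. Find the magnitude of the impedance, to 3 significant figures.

ω = 2πf = 2011 rad/s
X_L = ωL = 52.3 Ω
Z = 580 + j52.3 Ω
|Z| = √(580² + 52.3²) = 582 Ω

582 Ω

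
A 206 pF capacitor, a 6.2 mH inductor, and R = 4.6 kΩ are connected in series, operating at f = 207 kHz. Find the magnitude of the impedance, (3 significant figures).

6320 Ω

ω = 2πf = 1.301e+06 rad/s
X_L = ωL = 8060 Ω
X_C = 1/(ωC) = 3730 Ω
Net reactance X = X_L − X_C = 4330 Ω
Z = 4600 + j4330 Ω
|Z| = √(4600² + 4330²) = 6320 Ω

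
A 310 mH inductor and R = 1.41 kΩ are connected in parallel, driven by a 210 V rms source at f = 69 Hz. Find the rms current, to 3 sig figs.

1.57 A

ω = 2πf = 433.5 rad/s
X_L = ωL = 134 Ω
Parallel: admittances add. Y = 1/R + 1/(jωL)
Y = (0.000709 − j0.00744) S
|Y| = 0.00747 S → |Z| = 1/|Y| = 134 Ω, ∠Z = −∠Y = 84.6°
I = V/|Z| = 210/134 = 1.57 A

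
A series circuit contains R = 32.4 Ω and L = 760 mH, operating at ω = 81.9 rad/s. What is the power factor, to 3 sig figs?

X_L = ωL = 62.2 Ω
Z = 32.4 + j62.2 Ω
|Z| = √(32.4² + 62.2²) = 70.2 Ω
∠Z = arctan(62.2/32.4) = 62.5°
cos φ = cos(62.5°) = 0.462

0.462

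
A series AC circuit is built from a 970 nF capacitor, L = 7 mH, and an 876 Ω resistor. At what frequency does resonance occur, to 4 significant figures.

1.931 kHz

ω₀ = 1/√(LC) = 1/√(0.007 × 9.7e-07) = 12140 rad/s
f₀ = ω₀/(2π) = 1.931 kHz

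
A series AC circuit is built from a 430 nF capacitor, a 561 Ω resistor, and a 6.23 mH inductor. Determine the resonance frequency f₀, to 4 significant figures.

ω₀ = 1/√(LC) = 1/√(0.00623 × 4.3e-07) = 19320 rad/s
f₀ = ω₀/(2π) = 3.075 kHz

3.075 kHz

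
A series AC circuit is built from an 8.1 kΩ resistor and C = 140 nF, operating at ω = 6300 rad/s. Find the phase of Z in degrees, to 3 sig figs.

X_C = 1/(ωC) = 1130 Ω
Z = 8100 − j1130 Ω
|Z| = √(8100² + 1130²) = 8180 Ω
∠Z = arctan(-1130/8100) = -7.97°

-7.97°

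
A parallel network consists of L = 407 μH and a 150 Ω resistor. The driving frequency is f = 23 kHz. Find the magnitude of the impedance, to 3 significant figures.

54.8 Ω

ω = 2πf = 144500 rad/s
X_L = ωL = 58.8 Ω
Parallel: admittances add. Y = 1/R + 1/(jωL)
Y = (0.00667 − j0.0170) S
|Y| = 0.0183 S → |Z| = 1/|Y| = 54.8 Ω, ∠Z = −∠Y = 68.6°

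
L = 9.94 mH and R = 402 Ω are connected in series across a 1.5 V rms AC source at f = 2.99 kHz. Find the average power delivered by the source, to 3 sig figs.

ω = 2πf = 18790 rad/s
X_L = ωL = 187 Ω
Z = 402 + j187 Ω
|Z| = √(402² + 187²) = 443 Ω
∠Z = arctan(187/402) = 24.9°
I = V/|Z| = 3.38 mA
P = VI cos φ = 1.5 × 0.00338 × cos(24.9°) = 4.60 mW

4.60 mW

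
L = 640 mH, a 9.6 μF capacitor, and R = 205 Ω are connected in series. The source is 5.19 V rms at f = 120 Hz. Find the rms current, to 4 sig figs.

ω = 2πf = 754.0 rad/s
X_L = ωL = 482.5 Ω
X_C = 1/(ωC) = 138.2 Ω
Net reactance X = X_L − X_C = 344.4 Ω
Z = 205.0 + j344.4 Ω
|Z| = √(205.0² + 344.4²) = 400.8 Ω
I = V/|Z| = 5.19/400.8 = 12.95 mA

12.95 mA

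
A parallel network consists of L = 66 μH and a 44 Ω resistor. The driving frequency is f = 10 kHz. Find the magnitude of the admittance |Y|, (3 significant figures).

242 mS

ω = 2πf = 62830 rad/s
X_L = ωL = 4.15 Ω
Parallel: admittances add. Y = 1/R + 1/(jωL)
Y = (0.0227 − j0.241) S
|Y| = 0.242 S → |Z| = 1/|Y| = 4.13 Ω, ∠Z = −∠Y = 84.6°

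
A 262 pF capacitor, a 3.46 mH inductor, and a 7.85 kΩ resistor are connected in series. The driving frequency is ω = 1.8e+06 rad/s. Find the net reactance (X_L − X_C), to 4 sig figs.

4108 Ω

X_L = ωL = 6228 Ω
X_C = 1/(ωC) = 2120 Ω
X = 6228 − 2120 = 4108 Ω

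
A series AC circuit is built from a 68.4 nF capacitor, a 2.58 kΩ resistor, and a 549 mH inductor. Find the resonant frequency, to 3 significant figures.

821 Hz

ω₀ = 1/√(LC) = 1/√(0.549 × 6.84e-08) = 5160 rad/s
f₀ = ω₀/(2π) = 821 Hz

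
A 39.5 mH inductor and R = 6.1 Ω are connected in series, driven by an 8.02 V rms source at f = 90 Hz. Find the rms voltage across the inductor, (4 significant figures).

ω = 2πf = 565.5 rad/s
X_L = ωL = 22.34 Ω
Z = 6.100 + j22.34 Ω
|Z| = √(6.100² + 22.34²) = 23.15 Ω
I = V/|Z| = 346.4 mA
V_L = I·|Z_L| = 0.3464 × 22.34 = 7.737 V

7.737 V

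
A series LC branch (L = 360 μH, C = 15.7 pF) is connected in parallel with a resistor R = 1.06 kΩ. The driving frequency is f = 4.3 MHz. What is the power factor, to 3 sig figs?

ω = 2πf = 2.702e+07 rad/s
X_L = ωL = 9730 Ω
X_C = 1/(ωC) = 2360 Ω
Branch 1: Z₁ = R = 1060 Ω
Branch 2 (series LC): Z₂ = j(X_L − X_C) = j7370 Ω
Parallel: Z = Z₁Z₂/(Z₁+Z₂), |Z| = 1050 Ω, ∠Z = 8.19°
cos φ = cos(8.19°) = 0.990

0.990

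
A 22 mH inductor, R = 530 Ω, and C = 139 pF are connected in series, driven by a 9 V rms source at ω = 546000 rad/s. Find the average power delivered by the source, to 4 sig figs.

26.23 mW

X_L = ωL = 12010 Ω
X_C = 1/(ωC) = 13180 Ω
Net reactance X = X_L − X_C = -1164 Ω
Z = 530.0 − j1164 Ω
|Z| = √(530.0² + 1164²) = 1279 Ω
∠Z = arctan(-1164/530.0) = -65.52°
I = V/|Z| = 7.035 mA
P = VI cos φ = 9 × 0.007035 × cos(-65.52°) = 26.23 mW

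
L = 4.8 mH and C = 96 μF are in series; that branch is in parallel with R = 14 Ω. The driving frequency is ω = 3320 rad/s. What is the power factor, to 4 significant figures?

0.6747

X_L = ωL = 15.94 Ω
X_C = 1/(ωC) = 3.138 Ω
Branch 1: Z₁ = R = 14.00 Ω
Branch 2 (series LC): Z₂ = j(X_L − X_C) = j12.80 Ω
Parallel: Z = Z₁Z₂/(Z₁+Z₂), |Z| = 9.446 Ω, ∠Z = 47.57°
cos φ = cos(47.57°) = 0.6747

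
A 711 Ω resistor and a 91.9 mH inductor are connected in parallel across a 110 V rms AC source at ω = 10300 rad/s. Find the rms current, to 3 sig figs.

X_L = ωL = 947 Ω
Parallel: admittances add. Y = 1/R + 1/(jωL)
Y = (0.00141 − j0.00106) S
|Y| = 0.00176 S → |Z| = 1/|Y| = 568 Ω, ∠Z = −∠Y = 36.9°
I = V/|Z| = 110/568 = 193 mA

193 mA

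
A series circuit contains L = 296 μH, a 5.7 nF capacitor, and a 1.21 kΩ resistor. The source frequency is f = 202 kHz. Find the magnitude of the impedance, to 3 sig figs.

1230 Ω

ω = 2πf = 1.269e+06 rad/s
X_L = ωL = 376 Ω
X_C = 1/(ωC) = 138 Ω
Net reactance X = X_L − X_C = 237 Ω
Z = 1210 + j237 Ω
|Z| = √(1210² + 237²) = 1230 Ω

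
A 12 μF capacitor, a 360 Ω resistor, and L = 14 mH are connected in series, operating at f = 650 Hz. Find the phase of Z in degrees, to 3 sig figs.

ω = 2πf = 4084 rad/s
X_L = ωL = 57.2 Ω
X_C = 1/(ωC) = 20.4 Ω
Net reactance X = X_L − X_C = 36.8 Ω
Z = 360 + j36.8 Ω
|Z| = √(360² + 36.8²) = 362 Ω
∠Z = arctan(36.8/360) = 5.83°

5.83°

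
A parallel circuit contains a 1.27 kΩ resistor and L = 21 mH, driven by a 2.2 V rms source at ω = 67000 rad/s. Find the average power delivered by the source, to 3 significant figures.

X_L = ωL = 1410 Ω
Parallel: admittances add. Y = 1/R + 1/(jωL)
Y = (0.000787 − j0.000711) S
|Y| = 0.00106 S → |Z| = 1/|Y| = 943 Ω, ∠Z = −∠Y = 42.1°
I = V/|Z| = 2.33 mA
P = VI cos φ = 2.2 × 0.00233 × cos(42.1°) = 3.81 mW

3.81 mW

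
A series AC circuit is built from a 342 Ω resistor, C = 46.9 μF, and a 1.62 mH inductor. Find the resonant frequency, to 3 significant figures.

ω₀ = 1/√(LC) = 1/√(0.00162 × 4.69e-05) = 3628 rad/s
f₀ = ω₀/(2π) = 577 Hz

577 Hz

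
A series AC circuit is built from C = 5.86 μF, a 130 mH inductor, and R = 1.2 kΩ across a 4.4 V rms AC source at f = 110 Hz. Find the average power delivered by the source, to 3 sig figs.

15.9 mW

ω = 2πf = 691.2 rad/s
X_L = ωL = 89.8 Ω
X_C = 1/(ωC) = 247 Ω
Net reactance X = X_L − X_C = -157 Ω
Z = 1200 − j157 Ω
|Z| = √(1200² + 157²) = 1210 Ω
∠Z = arctan(-157/1200) = -7.46°
I = V/|Z| = 3.64 mA
P = VI cos φ = 4.4 × 0.00364 × cos(-7.46°) = 15.9 mW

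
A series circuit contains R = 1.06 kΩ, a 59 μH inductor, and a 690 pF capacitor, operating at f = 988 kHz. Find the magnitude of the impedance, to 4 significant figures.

ω = 2πf = 6.208e+06 rad/s
X_L = ωL = 366.3 Ω
X_C = 1/(ωC) = 233.5 Ω
Net reactance X = X_L − X_C = 132.8 Ω
Z = 1060 + j132.8 Ω
|Z| = √(1060² + 132.8²) = 1068 Ω

1068 Ω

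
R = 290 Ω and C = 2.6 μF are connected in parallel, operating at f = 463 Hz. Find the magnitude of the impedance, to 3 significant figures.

ω = 2πf = 2909 rad/s
X_C = 1/(ωC) = 132 Ω
Parallel: admittances add. Y = 1/R + jωC
Y = (0.00345 + j0.00756) S
|Y| = 0.00831 S → |Z| = 1/|Y| = 120 Ω, ∠Z = −∠Y = -65.5°

120 Ω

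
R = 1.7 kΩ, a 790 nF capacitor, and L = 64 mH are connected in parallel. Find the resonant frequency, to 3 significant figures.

ω₀ = 1/√(LC) = 1/√(0.064 × 7.9e-07) = 4447 rad/s
f₀ = ω₀/(2π) = 708 Hz

708 Hz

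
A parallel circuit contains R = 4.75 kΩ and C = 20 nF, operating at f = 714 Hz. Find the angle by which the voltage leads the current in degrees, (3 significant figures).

-23.1°

ω = 2πf = 4486 rad/s
X_C = 1/(ωC) = 11100 Ω
Parallel: admittances add. Y = 1/R + jωC
Y = (0.000211 + j8.97e-05) S
|Y| = 0.000229 S → |Z| = 1/|Y| = 4370 Ω, ∠Z = −∠Y = -23.1°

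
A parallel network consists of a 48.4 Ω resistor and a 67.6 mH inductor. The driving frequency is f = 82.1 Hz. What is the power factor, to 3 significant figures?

0.585

ω = 2πf = 515.8 rad/s
X_L = ωL = 34.9 Ω
Parallel: admittances add. Y = 1/R + 1/(jωL)
Y = (0.0207 − j0.0287) S
|Y| = 0.0353 S → |Z| = 1/|Y| = 28.3 Ω, ∠Z = −∠Y = 54.2°
cos φ = cos(54.2°) = 0.585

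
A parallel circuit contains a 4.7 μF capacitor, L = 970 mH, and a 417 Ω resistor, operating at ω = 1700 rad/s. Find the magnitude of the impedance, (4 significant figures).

X_L = ωL = 1649 Ω
X_C = 1/(ωC) = 125.2 Ω
Parallel: admittances add. Y = 1/R + 1/(jωL) + jωC
Y = (0.002398 + j0.007384) S
|Y| = 0.007763 S → |Z| = 1/|Y| = 128.8 Ω, ∠Z = −∠Y = -72.01°

128.8 Ω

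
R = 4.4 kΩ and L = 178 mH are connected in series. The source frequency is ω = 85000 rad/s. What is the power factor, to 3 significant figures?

X_L = ωL = 15100 Ω
Z = 4400 + j15100 Ω
|Z| = √(4400² + 15100²) = 15800 Ω
∠Z = arctan(15100/4400) = 73.8°
cos φ = cos(73.8°) = 0.279

0.279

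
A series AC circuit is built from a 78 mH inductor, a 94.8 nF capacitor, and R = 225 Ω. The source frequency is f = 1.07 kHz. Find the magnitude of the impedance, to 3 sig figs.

1070 Ω

ω = 2πf = 6723 rad/s
X_L = ωL = 524 Ω
X_C = 1/(ωC) = 1570 Ω
Net reactance X = X_L − X_C = -1040 Ω
Z = 225 − j1040 Ω
|Z| = √(225² + 1040²) = 1070 Ω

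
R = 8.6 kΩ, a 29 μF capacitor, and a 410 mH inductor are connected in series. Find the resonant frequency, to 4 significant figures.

46.16 Hz

ω₀ = 1/√(LC) = 1/√(0.41 × 2.9e-05) = 290.0 rad/s
f₀ = ω₀/(2π) = 46.16 Hz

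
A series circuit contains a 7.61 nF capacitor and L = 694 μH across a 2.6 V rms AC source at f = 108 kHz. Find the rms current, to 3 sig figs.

9.38 mA

ω = 2πf = 678600 rad/s
X_L = ωL = 471 Ω
X_C = 1/(ωC) = 194 Ω
Net reactance X = X_L − X_C = 277 Ω
Z = j277 Ω
|Z| = √(0² + 277²) = 277 Ω
I = V/|Z| = 2.6/277 = 9.38 mA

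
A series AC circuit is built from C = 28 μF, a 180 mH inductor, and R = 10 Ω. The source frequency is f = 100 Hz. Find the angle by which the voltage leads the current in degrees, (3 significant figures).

ω = 2πf = 628.3 rad/s
X_L = ωL = 113 Ω
X_C = 1/(ωC) = 56.8 Ω
Net reactance X = X_L − X_C = 56.3 Ω
Z = 10.0 + j56.3 Ω
|Z| = √(10.0² + 56.3²) = 57.1 Ω
∠Z = arctan(56.3/10.0) = 79.9°

79.9°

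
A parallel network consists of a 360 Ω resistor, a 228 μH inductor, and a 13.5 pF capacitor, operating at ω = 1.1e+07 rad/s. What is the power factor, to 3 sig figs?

0.996

X_L = ωL = 2510 Ω
X_C = 1/(ωC) = 6730 Ω
Parallel: admittances add. Y = 1/R + 1/(jωL) + jωC
Y = (0.00278 − j0.000250) S
|Y| = 0.00279 S → |Z| = 1/|Y| = 359 Ω, ∠Z = −∠Y = 5.15°
cos φ = cos(5.15°) = 0.996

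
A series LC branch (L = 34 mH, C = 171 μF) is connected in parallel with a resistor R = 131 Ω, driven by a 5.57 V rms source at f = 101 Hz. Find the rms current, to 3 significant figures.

453 mA

ω = 2πf = 634.6 rad/s
X_L = ωL = 21.6 Ω
X_C = 1/(ωC) = 9.22 Ω
Branch 1: Z₁ = R = 131 Ω
Branch 2 (series LC): Z₂ = j(X_L − X_C) = j12.4 Ω
Parallel: Z = Z₁Z₂/(Z₁+Z₂), |Z| = 12.3 Ω, ∠Z = 84.6°
I = V/|Z| = 5.57/12.3 = 453 mA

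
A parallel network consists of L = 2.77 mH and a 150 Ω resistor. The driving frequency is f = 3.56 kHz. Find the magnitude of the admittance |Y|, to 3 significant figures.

17.5 mS

ω = 2πf = 22370 rad/s
X_L = ωL = 62.0 Ω
Parallel: admittances add. Y = 1/R + 1/(jωL)
Y = (0.00667 − j0.0161) S
|Y| = 0.0175 S → |Z| = 1/|Y| = 57.3 Ω, ∠Z = −∠Y = 67.6°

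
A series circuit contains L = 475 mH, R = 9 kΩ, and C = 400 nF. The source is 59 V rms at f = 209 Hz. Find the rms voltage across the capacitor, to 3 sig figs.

ω = 2πf = 1313 rad/s
X_L = ωL = 624 Ω
X_C = 1/(ωC) = 1900 Ω
Net reactance X = X_L − X_C = -1280 Ω
Z = 9000 − j1280 Ω
|Z| = √(9000² + 1280²) = 9090 Ω
I = V/|Z| = 6.49 mA
V_C = I·|Z_C| = 0.00649 × 1900 = 12.4 V

12.4 V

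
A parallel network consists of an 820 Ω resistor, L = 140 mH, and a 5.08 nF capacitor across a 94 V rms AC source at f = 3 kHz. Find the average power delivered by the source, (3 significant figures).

10.8 W

ω = 2πf = 18850 rad/s
X_L = ωL = 2640 Ω
X_C = 1/(ωC) = 10400 Ω
Parallel: admittances add. Y = 1/R + 1/(jωL) + jωC
Y = (0.00122 − j0.000283) S
|Y| = 0.00125 S → |Z| = 1/|Y| = 799 Ω, ∠Z = −∠Y = 13.1°
I = V/|Z| = 118 mA
P = VI cos φ = 94 × 0.118 × cos(13.1°) = 10.8 W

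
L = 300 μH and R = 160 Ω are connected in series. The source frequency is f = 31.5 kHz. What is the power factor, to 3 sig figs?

ω = 2πf = 197900 rad/s
X_L = ωL = 59.4 Ω
Z = 160 + j59.4 Ω
|Z| = √(160² + 59.4²) = 171 Ω
∠Z = arctan(59.4/160) = 20.4°
cos φ = cos(20.4°) = 0.938

0.938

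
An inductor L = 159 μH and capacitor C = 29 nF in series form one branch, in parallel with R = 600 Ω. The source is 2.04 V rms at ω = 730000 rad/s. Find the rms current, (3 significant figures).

29.8 mA

X_L = ωL = 116 Ω
X_C = 1/(ωC) = 47.2 Ω
Branch 1: Z₁ = R = 600 Ω
Branch 2 (series LC): Z₂ = j(X_L − X_C) = j68.8 Ω
Parallel: Z = Z₁Z₂/(Z₁+Z₂), |Z| = 68.4 Ω, ∠Z = 83.5°
I = V/|Z| = 2.04/68.4 = 29.8 mA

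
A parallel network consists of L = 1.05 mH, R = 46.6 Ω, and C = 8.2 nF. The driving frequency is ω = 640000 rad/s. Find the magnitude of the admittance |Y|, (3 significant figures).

21.8 mS

X_L = ωL = 672 Ω
X_C = 1/(ωC) = 191 Ω
Parallel: admittances add. Y = 1/R + 1/(jωL) + jωC
Y = (0.0215 + j0.00376) S
|Y| = 0.0218 S → |Z| = 1/|Y| = 45.9 Ω, ∠Z = −∠Y = -9.94°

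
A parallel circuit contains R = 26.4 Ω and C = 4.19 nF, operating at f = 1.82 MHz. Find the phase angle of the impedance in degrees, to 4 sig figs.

-51.67°

ω = 2πf = 1.144e+07 rad/s
X_C = 1/(ωC) = 20.87 Ω
Parallel: admittances add. Y = 1/R + jωC
Y = (0.03788 + j0.04791) S
|Y| = 0.06108 S → |Z| = 1/|Y| = 16.37 Ω, ∠Z = −∠Y = -51.67°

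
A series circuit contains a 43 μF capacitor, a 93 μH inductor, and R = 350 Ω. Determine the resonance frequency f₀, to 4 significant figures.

ω₀ = 1/√(LC) = 1/√(9.3e-05 × 4.3e-05) = 15810 rad/s
f₀ = ω₀/(2π) = 2.517 kHz

2.517 kHz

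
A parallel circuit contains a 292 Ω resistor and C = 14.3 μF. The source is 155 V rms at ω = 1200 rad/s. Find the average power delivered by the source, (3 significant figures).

82.3 W

X_C = 1/(ωC) = 58.3 Ω
Parallel: admittances add. Y = 1/R + jωC
Y = (0.00342 + j0.0172) S
|Y| = 0.0175 S → |Z| = 1/|Y| = 57.1 Ω, ∠Z = −∠Y = -78.7°
I = V/|Z| = 2.71 A
P = VI cos φ = 155 × 2.71 × cos(-78.7°) = 82.3 W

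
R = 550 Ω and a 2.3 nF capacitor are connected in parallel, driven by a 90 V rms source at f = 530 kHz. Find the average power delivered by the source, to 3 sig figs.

ω = 2πf = 3.33e+06 rad/s
X_C = 1/(ωC) = 131 Ω
Parallel: admittances add. Y = 1/R + jωC
Y = (0.00182 + j0.00766) S
|Y| = 0.00787 S → |Z| = 1/|Y| = 127 Ω, ∠Z = −∠Y = -76.6°
I = V/|Z| = 708 mA
P = VI cos φ = 90 × 0.708 × cos(-76.6°) = 14.7 W

14.7 W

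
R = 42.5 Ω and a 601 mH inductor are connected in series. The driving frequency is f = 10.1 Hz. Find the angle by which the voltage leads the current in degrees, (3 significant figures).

41.9°

ω = 2πf = 63.46 rad/s
X_L = ωL = 38.1 Ω
Z = 42.5 + j38.1 Ω
|Z| = √(42.5² + 38.1²) = 57.1 Ω
∠Z = arctan(38.1/42.5) = 41.9°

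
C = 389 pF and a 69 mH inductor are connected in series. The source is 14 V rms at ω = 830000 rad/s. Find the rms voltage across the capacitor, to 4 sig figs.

X_L = ωL = 57270 Ω
X_C = 1/(ωC) = 3097 Ω
Net reactance X = X_L − X_C = 54170 Ω
Z = j54170 Ω
|Z| = √(0² + 54170²) = 54170 Ω
I = V/|Z| = 258.4 μA
V_C = I·|Z_C| = 0.0002584 × 3097 = 0.8004 V

0.8004 V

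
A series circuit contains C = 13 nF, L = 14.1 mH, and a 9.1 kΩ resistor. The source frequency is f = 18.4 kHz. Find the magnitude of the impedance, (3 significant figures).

ω = 2πf = 115600 rad/s
X_L = ωL = 1630 Ω
X_C = 1/(ωC) = 665 Ω
Net reactance X = X_L − X_C = 965 Ω
Z = 9100 + j965 Ω
|Z| = √(9100² + 965²) = 9150 Ω

9150 Ω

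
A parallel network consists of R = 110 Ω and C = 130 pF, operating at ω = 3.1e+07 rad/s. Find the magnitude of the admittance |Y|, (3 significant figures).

X_C = 1/(ωC) = 248 Ω
Parallel: admittances add. Y = 1/R + jωC
Y = (0.00909 + j0.00403) S
|Y| = 0.00994 S → |Z| = 1/|Y| = 101 Ω, ∠Z = −∠Y = -23.9°

9.94 mS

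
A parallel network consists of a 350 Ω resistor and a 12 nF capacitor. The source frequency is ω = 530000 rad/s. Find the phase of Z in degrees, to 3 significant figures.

X_C = 1/(ωC) = 157 Ω
Parallel: admittances add. Y = 1/R + jωC
Y = (0.00286 + j0.00636) S
|Y| = 0.00697 S → |Z| = 1/|Y| = 143 Ω, ∠Z = −∠Y = -65.8°

-65.8°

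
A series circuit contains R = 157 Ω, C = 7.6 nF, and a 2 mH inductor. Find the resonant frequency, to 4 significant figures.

ω₀ = 1/√(LC) = 1/√(0.002 × 7.6e-09) = 256500 rad/s
f₀ = ω₀/(2π) = 40.82 kHz

40.82 kHz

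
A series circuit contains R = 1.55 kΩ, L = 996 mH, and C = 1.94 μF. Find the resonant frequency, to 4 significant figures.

ω₀ = 1/√(LC) = 1/√(0.996 × 1.94e-06) = 719.4 rad/s
f₀ = ω₀/(2π) = 114.5 Hz

114.5 Hz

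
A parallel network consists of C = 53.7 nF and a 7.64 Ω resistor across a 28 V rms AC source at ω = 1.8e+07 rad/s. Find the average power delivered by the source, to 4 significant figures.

102.6 W

X_C = 1/(ωC) = 1.035 Ω
Parallel: admittances add. Y = 1/R + jωC
Y = (0.1309 + j0.9666) S
|Y| = 0.9754 S → |Z| = 1/|Y| = 1.025 Ω, ∠Z = −∠Y = -82.29°
I = V/|Z| = 27.31 A
P = VI cos φ = 28 × 27.31 × cos(-82.29°) = 102.6 W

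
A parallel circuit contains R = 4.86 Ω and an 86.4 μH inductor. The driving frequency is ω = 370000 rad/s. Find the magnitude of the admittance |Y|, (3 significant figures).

X_L = ωL = 32.0 Ω
Parallel: admittances add. Y = 1/R + 1/(jωL)
Y = (0.206 − j0.0313) S
|Y| = 0.208 S → |Z| = 1/|Y| = 4.80 Ω, ∠Z = −∠Y = 8.64°

208 mS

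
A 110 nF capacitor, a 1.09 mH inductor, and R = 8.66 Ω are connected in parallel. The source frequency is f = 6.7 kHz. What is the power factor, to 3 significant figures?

0.989

ω = 2πf = 42100 rad/s
X_L = ωL = 45.9 Ω
X_C = 1/(ωC) = 216 Ω
Parallel: admittances add. Y = 1/R + 1/(jωL) + jωC
Y = (0.115 − j0.0172) S
|Y| = 0.117 S → |Z| = 1/|Y| = 8.57 Ω, ∠Z = −∠Y = 8.45°
cos φ = cos(8.45°) = 0.989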